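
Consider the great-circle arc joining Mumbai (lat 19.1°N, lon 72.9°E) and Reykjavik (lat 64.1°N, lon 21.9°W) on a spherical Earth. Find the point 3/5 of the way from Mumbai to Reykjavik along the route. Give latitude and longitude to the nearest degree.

The haversine formula gives a central angle δ ≈ 1.308 rad (74.9°) between the endpoints.
Interpolate at f = 3/5 with slerp weights a = sin((1−f)δ)/sin δ ≈ 0.517, b = sin(fδ)/sin δ ≈ 0.732.
p = a·p₁ + b·p₂ ≈ (0.440, 0.348, 0.828); φ = arcsin(p_z) ≈ 55.85°, λ = atan2(p_y, p_x) ≈ 38.33°.

≈ lat 56°N, lon 38°E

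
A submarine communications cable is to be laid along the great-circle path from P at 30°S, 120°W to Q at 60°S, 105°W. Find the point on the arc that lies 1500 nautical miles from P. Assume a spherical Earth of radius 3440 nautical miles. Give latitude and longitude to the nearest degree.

≈ 54°S, 110°W

Convert each endpoint to a unit vector on the sphere (x = cos φ cos λ, y = cos φ sin λ, z = sin φ).
The central angle between the endpoints is δ = arccos(p₁·p₂) ≈ 0.552 rad (31.6°). The total great-circle distance is δ·R ≈ 0.552 × 3440 ≈ 1900 nmi, so the target fraction is f = 1500/1900 ≈ 0.789.
Interpolate at f ≈ 0.789 with slerp weights a = sin((1−f)δ)/sin δ ≈ 0.221, b = sin(fδ)/sin δ ≈ 0.805.
p = a·p₁ + b·p₂ ≈ (-0.200, -0.555, -0.808); φ = arcsin(p_z) ≈ -53.87°, λ = atan2(p_y, p_x) ≈ -109.82°.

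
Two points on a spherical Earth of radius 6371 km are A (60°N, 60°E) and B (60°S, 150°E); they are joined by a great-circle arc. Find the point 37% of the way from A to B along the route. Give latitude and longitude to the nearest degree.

Write both endpoints as unit vectors p₁, p₂ with components (cos φ cos λ, cos φ sin λ, sin φ).
The central angle between the endpoints is δ = arccos(p₁·p₂) ≈ 2.419 rad (138.6°).
Interpolate at f = 0.37 with slerp weights a = sin((1−f)δ)/sin δ ≈ 1.510, b = sin(fδ)/sin δ ≈ 1.180.
p = a·p₁ + b·p₂ ≈ (-0.133, 0.949, 0.286); φ = arcsin(p_z) ≈ 16.64°, λ = atan2(p_y, p_x) ≈ 97.99°.

≈ (17°N, 98°E)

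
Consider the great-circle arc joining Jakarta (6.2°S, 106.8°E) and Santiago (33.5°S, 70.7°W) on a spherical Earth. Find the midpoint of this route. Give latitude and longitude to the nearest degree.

Write both endpoints as unit vectors p₁, p₂ with components (cos φ cos λ, cos φ sin λ, sin φ).
The central angle between the endpoints is δ = arccos(p₁·p₂) ≈ 2.447 rad (140.2°).
Interpolate at f = 1/2 with slerp weights a = sin((1−f)δ)/sin δ ≈ 1.470, b = sin(fδ)/sin δ ≈ 1.470.
p = a·p₁ + b·p₂ ≈ (-0.017, 0.242, -0.970); φ = arcsin(p_z) ≈ -75.95°, λ = atan2(p_y, p_x) ≈ 94.07°.

≈ 76°S, 94°E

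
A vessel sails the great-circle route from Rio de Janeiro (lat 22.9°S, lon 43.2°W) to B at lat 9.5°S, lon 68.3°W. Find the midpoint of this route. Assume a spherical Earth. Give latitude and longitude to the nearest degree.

Write both endpoints as unit vectors p₁, p₂ with components (cos φ cos λ, cos φ sin λ, sin φ).
The central angle between the endpoints is δ = arccos(p₁·p₂) ≈ 0.480 rad (27.5°).
Interpolate at f = 1/2 with slerp weights a = sin((1−f)δ)/sin δ ≈ 0.515, b = sin(fδ)/sin δ ≈ 0.515.
p = a·p₁ + b·p₂ ≈ (0.533, -0.796, -0.285); φ = arcsin(p_z) ≈ -16.57°, λ = atan2(p_y, p_x) ≈ -56.19°.

≈ lat 17°S, lon 56°W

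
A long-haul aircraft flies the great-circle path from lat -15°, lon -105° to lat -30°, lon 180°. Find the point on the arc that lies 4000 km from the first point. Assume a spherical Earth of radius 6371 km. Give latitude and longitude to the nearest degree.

≈ lat -28°, lon -141°

The haversine formula gives a central angle δ ≈ 1.218 rad (69.8°) between the endpoints. The total great-circle distance is δ·R ≈ 1.218 × 6371 ≈ 7757 km, so the target fraction is f = 4000/7757 ≈ 0.516.
Interpolate at f ≈ 0.516 with slerp weights a = sin((1−f)δ)/sin δ ≈ 0.593, b = sin(fδ)/sin δ ≈ 0.626.
p = a·p₁ + b·p₂ ≈ (-0.690, -0.553, -0.466); φ = arcsin(p_z) ≈ -27.80°, λ = atan2(p_y, p_x) ≈ -141.30°.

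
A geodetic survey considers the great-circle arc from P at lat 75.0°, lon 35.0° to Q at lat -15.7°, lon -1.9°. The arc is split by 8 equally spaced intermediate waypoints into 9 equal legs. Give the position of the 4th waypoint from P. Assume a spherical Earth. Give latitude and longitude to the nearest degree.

Write both endpoints as unit vectors p₁, p₂ with components (cos φ cos λ, cos φ sin λ, sin φ).
The central angle between the endpoints is δ = arccos(p₁·p₂) ≈ 1.633 rad (93.6°).
Interpolate at f = 4/9 with slerp weights a = sin((1−f)δ)/sin δ ≈ 0.789, b = sin(fδ)/sin δ ≈ 0.665.
p = a·p₁ + b·p₂ ≈ (0.807, 0.096, 0.582); φ = arcsin(p_z) ≈ 35.62°, λ = atan2(p_y, p_x) ≈ 6.78°.

≈ lat 36°, lon 7°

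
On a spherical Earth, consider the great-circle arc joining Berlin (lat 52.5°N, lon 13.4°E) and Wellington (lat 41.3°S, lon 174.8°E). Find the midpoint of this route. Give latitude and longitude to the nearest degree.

≈ lat 27°N, lon 127°E

The haversine formula gives a central angle δ ≈ 2.848 rad (163.2°) between the endpoints.
Interpolate at f = 1/2 with slerp weights a = sin((1−f)δ)/sin δ ≈ 3.413, b = sin(fδ)/sin δ ≈ 3.413.
p = a·p₁ + b·p₂ ≈ (-0.532, 0.714, 0.455); φ = arcsin(p_z) ≈ 27.07°, λ = atan2(p_y, p_x) ≈ 126.71°.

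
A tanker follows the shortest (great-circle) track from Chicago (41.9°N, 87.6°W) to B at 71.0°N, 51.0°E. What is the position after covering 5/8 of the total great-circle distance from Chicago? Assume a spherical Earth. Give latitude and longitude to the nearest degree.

≈ 77°N, 44°W

Write both endpoints as unit vectors p₁, p₂ with components (cos φ cos λ, cos φ sin λ, sin φ).
The central angle between the endpoints is δ = arccos(p₁·p₂) ≈ 1.104 rad (63.3°).
Interpolate at f = 5/8 with slerp weights a = sin((1−f)δ)/sin δ ≈ 0.451, b = sin(fδ)/sin δ ≈ 0.713.
p = a·p₁ + b·p₂ ≈ (0.160, -0.155, 0.975); φ = arcsin(p_z) ≈ 77.14°, λ = atan2(p_y, p_x) ≈ -44.01°.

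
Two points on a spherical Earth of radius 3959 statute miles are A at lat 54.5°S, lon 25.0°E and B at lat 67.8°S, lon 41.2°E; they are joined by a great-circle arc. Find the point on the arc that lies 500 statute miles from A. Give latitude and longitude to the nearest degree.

Write both endpoints as unit vectors p₁, p₂ with components (cos φ cos λ, cos φ sin λ, sin φ).
The central angle between the endpoints is δ = arccos(p₁·p₂) ≈ 0.267 rad (15.3°). The total great-circle distance is δ·R ≈ 0.267 × 3959 ≈ 1059 mi, so the target fraction is f = 500/1059 ≈ 0.472.
Interpolate at f ≈ 0.472 with slerp weights a = sin((1−f)δ)/sin δ ≈ 0.532, b = sin(fδ)/sin δ ≈ 0.477.
p = a·p₁ + b·p₂ ≈ (0.416, 0.249, -0.875); φ = arcsin(p_z) ≈ -61.01°, λ = atan2(p_y, p_x) ≈ 30.95°.

≈ lat 61°S, lon 31°E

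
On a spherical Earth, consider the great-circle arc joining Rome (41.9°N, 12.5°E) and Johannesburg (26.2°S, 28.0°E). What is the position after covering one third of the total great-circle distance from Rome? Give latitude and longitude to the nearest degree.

≈ (19°N, 19°E)

The haversine formula gives a central angle δ ≈ 1.215 rad (69.6°) between the endpoints.
Interpolate at f = 1/3 with slerp weights a = sin((1−f)δ)/sin δ ≈ 0.773, b = sin(fδ)/sin δ ≈ 0.420.
p = a·p₁ + b·p₂ ≈ (0.894, 0.302, 0.330); φ = arcsin(p_z) ≈ 19.29°, λ = atan2(p_y, p_x) ≈ 18.63°.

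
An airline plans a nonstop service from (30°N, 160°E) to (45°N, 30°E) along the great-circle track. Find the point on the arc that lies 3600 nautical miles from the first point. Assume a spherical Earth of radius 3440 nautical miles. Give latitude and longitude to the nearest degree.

Convert each endpoint to a unit vector on the sphere (x = cos φ cos λ, y = cos φ sin λ, z = sin φ).
The central angle between the endpoints is δ = arccos(p₁·p₂) ≈ 1.611 rad (92.3°). The total great-circle distance is δ·R ≈ 1.611 × 3440 ≈ 5541 nmi, so the target fraction is f = 3600/5541 ≈ 0.650.
Interpolate at f ≈ 0.650 with slerp weights a = sin((1−f)δ)/sin δ ≈ 0.535, b = sin(fδ)/sin δ ≈ 0.866.
p = a·p₁ + b·p₂ ≈ (0.095, 0.465, 0.880); φ = arcsin(p_z) ≈ 61.68°, λ = atan2(p_y, p_x) ≈ 78.46°.

≈ (62°N, 78°E)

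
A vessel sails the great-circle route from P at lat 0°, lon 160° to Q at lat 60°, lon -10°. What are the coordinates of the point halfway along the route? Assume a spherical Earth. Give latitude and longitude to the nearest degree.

≈ lat 59°, lon 150°

Convert each endpoint to a unit vector on the sphere (x = cos φ cos λ, y = cos φ sin λ, z = sin φ).
The central angle between the endpoints is δ = arccos(p₁·p₂) ≈ 2.086 rad (119.5°).
Interpolate at f = 1/2 with slerp weights a = sin((1−f)δ)/sin δ ≈ 0.992, b = sin(fδ)/sin δ ≈ 0.992.
p = a·p₁ + b·p₂ ≈ (-0.444, 0.253, 0.860); φ = arcsin(p_z) ≈ 59.26°, λ = atan2(p_y, p_x) ≈ 150.29°.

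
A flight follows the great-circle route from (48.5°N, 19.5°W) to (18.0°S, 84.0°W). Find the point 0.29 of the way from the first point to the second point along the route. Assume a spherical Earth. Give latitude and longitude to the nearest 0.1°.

Write both endpoints as unit vectors p₁, p₂ with components (cos φ cos λ, cos φ sin λ, sin φ).
The central angle between the endpoints is δ = arccos(p₁·p₂) ≈ 1.531 rad (87.7°).
Interpolate at f = 0.29 with slerp weights a = sin((1−f)δ)/sin δ ≈ 0.886, b = sin(fδ)/sin δ ≈ 0.430.
p = a·p₁ + b·p₂ ≈ (0.596, -0.603, 0.531); φ = arcsin(p_z) ≈ 32.05°, λ = atan2(p_y, p_x) ≈ -45.31°.

≈ (32.1°N, 45.3°W)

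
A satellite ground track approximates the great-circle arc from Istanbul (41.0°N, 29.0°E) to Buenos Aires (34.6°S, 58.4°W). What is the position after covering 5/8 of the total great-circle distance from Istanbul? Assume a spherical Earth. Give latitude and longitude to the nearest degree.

≈ (6°S, 26°W)

The haversine formula gives a central angle δ ≈ 1.922 rad (110.1°) between the endpoints.
Interpolate at f = 5/8 with slerp weights a = sin((1−f)δ)/sin δ ≈ 0.703, b = sin(fδ)/sin δ ≈ 0.993.
p = a·p₁ + b·p₂ ≈ (0.893, -0.439, -0.103); φ = arcsin(p_z) ≈ -5.90°, λ = atan2(p_y, p_x) ≈ -26.20°.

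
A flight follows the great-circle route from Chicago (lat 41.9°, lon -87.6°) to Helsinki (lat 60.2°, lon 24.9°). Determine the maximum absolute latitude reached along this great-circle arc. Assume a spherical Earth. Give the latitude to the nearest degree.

≈ 68°

The great circle lies in the plane with unit normal n̂ = (p₁ × p₂)/|p₁ × p₂|.
Here n̂_z ≈ +0.380; the vertex latitude is φ_max = arccos|n̂_z| ≈ 67.7°.
Check via Clairaut: cos φ_max = |cos φ₁| · sin C = cos(41.9°)·sin(30.7°) ≈ 0.380, again giving ≈ 67.7°.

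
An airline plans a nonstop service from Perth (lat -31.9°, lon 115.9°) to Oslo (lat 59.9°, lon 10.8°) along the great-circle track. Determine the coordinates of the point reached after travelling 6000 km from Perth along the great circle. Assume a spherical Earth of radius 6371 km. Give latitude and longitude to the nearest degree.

The haversine formula gives a central angle δ ≈ 2.175 rad (124.6°) between the endpoints. The total great-circle distance is δ·R ≈ 2.175 × 6371 ≈ 13857 km, so the target fraction is f = 6000/13857 ≈ 0.433.
Interpolate at f ≈ 0.433 with slerp weights a = sin((1−f)δ)/sin δ ≈ 1.147, b = sin(fδ)/sin δ ≈ 0.983.
p = a·p₁ + b·p₂ ≈ (0.059, 0.968, 0.244); φ = arcsin(p_z) ≈ 14.13°, λ = atan2(p_y, p_x) ≈ 86.52°.

≈ lat 14°, lon 87°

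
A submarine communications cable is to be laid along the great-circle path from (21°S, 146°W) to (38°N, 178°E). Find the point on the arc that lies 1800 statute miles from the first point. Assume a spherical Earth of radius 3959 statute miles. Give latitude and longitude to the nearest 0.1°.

Convert each endpoint to a unit vector on the sphere (x = cos φ cos λ, y = cos φ sin λ, z = sin φ).
The central angle between the endpoints is δ = arccos(p₁·p₂) ≈ 1.187 rad (68.0°). The total great-circle distance is δ·R ≈ 1.187 × 3959 ≈ 4699 mi, so the target fraction is f = 1800/4699 ≈ 0.383.
Interpolate at f ≈ 0.383 with slerp weights a = sin((1−f)δ)/sin δ ≈ 0.721, b = sin(fδ)/sin δ ≈ 0.474.
p = a·p₁ + b·p₂ ≈ (-0.931, -0.363, 0.033); φ = arcsin(p_z) ≈ 1.90°, λ = atan2(p_y, p_x) ≈ -158.68°.

≈ (1.9°N, 158.7°W)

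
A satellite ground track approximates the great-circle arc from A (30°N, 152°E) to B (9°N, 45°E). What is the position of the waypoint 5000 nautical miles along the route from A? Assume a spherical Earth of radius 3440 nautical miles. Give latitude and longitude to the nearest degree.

From cos δ = sin φ₁ sin φ₂ + cos φ₁ cos φ₂ cos Δλ, the central angle is δ ≈ 1.744 rad (99.9°). The total great-circle distance is δ·R ≈ 1.744 × 3440 ≈ 5998 nmi, so the target fraction is f = 5000/5998 ≈ 0.834.
Interpolate at f ≈ 0.834 with slerp weights a = sin((1−f)δ)/sin δ ≈ 0.290, b = sin(fδ)/sin δ ≈ 1.008.
p = a·p₁ + b·p₂ ≈ (0.482, 0.822, 0.303); φ = arcsin(p_z) ≈ 17.63°, λ = atan2(p_y, p_x) ≈ 59.61°.

≈ (18°N, 60°E)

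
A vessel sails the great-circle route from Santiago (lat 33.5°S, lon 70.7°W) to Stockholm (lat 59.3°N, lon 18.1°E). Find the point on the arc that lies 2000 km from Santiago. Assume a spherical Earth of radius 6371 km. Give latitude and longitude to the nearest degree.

Convert each endpoint to a unit vector on the sphere (x = cos φ cos λ, y = cos φ sin λ, z = sin φ).
The central angle between the endpoints is δ = arccos(p₁·p₂) ≈ 2.055 rad (117.8°). The total great-circle distance is δ·R ≈ 2.055 × 6371 ≈ 13094 km, so the target fraction is f = 2000/13094 ≈ 0.153.
Interpolate at f ≈ 0.153 with slerp weights a = sin((1−f)δ)/sin δ ≈ 1.114, b = sin(fδ)/sin δ ≈ 0.349.
p = a·p₁ + b·p₂ ≈ (0.476, -0.821, -0.315); φ = arcsin(p_z) ≈ -18.34°, λ = atan2(p_y, p_x) ≈ -59.89°.

≈ lat 18°S, lon 60°W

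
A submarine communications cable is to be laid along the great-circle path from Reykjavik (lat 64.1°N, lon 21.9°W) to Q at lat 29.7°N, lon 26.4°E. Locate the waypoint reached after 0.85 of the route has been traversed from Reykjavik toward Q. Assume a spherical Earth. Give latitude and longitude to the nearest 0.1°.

≈ lat 35.8°N, lon 22.6°E

From cos δ = sin φ₁ sin φ₂ + cos φ₁ cos φ₂ cos Δλ, the central angle is δ ≈ 0.798 rad (45.7°).
Interpolate at f = 0.85 with slerp weights a = sin((1−f)δ)/sin δ ≈ 0.167, b = sin(fδ)/sin δ ≈ 0.876.
p = a·p₁ + b·p₂ ≈ (0.749, 0.311, 0.584); φ = arcsin(p_z) ≈ 35.75°, λ = atan2(p_y, p_x) ≈ 22.56°.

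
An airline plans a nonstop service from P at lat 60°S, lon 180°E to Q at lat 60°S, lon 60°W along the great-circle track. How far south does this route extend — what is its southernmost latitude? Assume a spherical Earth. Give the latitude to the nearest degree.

The great circle lies in the plane with unit normal n̂ = (p₁ × p₂)/|p₁ × p₂|.
Here n̂_z ≈ +0.277; the vertex latitude is φ_max = arccos|n̂_z| ≈ 73.9°.

≈ 74°S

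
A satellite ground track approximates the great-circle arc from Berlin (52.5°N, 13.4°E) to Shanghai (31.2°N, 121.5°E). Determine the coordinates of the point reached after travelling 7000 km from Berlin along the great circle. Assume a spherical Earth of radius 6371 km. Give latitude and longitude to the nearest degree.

≈ 41°N, 112°E

Write both endpoints as unit vectors p₁, p₂ with components (cos φ cos λ, cos φ sin λ, sin φ).
The central angle between the endpoints is δ = arccos(p₁·p₂) ≈ 1.319 rad (75.6°). The total great-circle distance is δ·R ≈ 1.319 × 6371 ≈ 8403 km, so the target fraction is f = 7000/8403 ≈ 0.833.
Interpolate at f ≈ 0.833 with slerp weights a = sin((1−f)δ)/sin δ ≈ 0.226, b = sin(fδ)/sin δ ≈ 0.920.
p = a·p₁ + b·p₂ ≈ (-0.277, 0.703, 0.655); φ = arcsin(p_z) ≈ 40.95°, λ = atan2(p_y, p_x) ≈ 111.55°.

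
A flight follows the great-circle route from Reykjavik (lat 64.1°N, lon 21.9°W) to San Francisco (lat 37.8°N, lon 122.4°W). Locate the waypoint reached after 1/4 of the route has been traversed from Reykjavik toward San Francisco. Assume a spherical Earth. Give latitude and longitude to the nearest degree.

Convert each endpoint to a unit vector on the sphere (x = cos φ cos λ, y = cos φ sin λ, z = sin φ).
The central angle between the endpoints is δ = arccos(p₁·p₂) ≈ 1.060 rad (60.8°).
Interpolate at f = 1/4 with slerp weights a = sin((1−f)δ)/sin δ ≈ 0.818, b = sin(fδ)/sin δ ≈ 0.300.
p = a·p₁ + b·p₂ ≈ (0.205, -0.334, 0.920); φ = arcsin(p_z) ≈ 66.96°, λ = atan2(p_y, p_x) ≈ -58.49°.

≈ lat 67°N, lon 58°W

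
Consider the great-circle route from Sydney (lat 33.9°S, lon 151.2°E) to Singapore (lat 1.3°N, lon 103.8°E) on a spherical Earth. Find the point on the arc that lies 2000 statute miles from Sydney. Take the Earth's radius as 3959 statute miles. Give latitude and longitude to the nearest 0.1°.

≈ lat 17.3°S, lon 124.7°E

Convert each endpoint to a unit vector on the sphere (x = cos φ cos λ, y = cos φ sin λ, z = sin φ).
The central angle between the endpoints is δ = arccos(p₁·p₂) ≈ 0.990 rad (56.7°). The total great-circle distance is δ·R ≈ 0.990 × 3959 ≈ 3918 mi, so the target fraction is f = 2000/3918 ≈ 0.510.
Interpolate at f ≈ 0.510 with slerp weights a = sin((1−f)δ)/sin δ ≈ 0.557, b = sin(fδ)/sin δ ≈ 0.579.
p = a·p₁ + b·p₂ ≈ (-0.543, 0.785, -0.298); φ = arcsin(p_z) ≈ -17.32°, λ = atan2(p_y, p_x) ≈ 124.69°.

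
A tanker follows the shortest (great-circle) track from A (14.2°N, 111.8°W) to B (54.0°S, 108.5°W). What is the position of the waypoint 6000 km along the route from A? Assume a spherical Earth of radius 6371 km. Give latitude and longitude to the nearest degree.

≈ (40°S, 110°W)

Convert each endpoint to a unit vector on the sphere (x = cos φ cos λ, y = cos φ sin λ, z = sin φ).
The central angle between the endpoints is δ = arccos(p₁·p₂) ≈ 1.191 rad (68.3°). The total great-circle distance is δ·R ≈ 1.191 × 6371 ≈ 7590 km, so the target fraction is f = 6000/7590 ≈ 0.791.
Interpolate at f ≈ 0.791 with slerp weights a = sin((1−f)δ)/sin δ ≈ 0.266, b = sin(fδ)/sin δ ≈ 0.871.
p = a·p₁ + b·p₂ ≈ (-0.258, -0.725, -0.639); φ = arcsin(p_z) ≈ -39.72°, λ = atan2(p_y, p_x) ≈ -109.61°.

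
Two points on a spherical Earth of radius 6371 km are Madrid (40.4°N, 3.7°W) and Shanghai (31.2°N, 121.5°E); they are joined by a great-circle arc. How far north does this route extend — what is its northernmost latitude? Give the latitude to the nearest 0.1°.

The great circle lies in the plane with unit normal n̂ = (p₁ × p₂)/|p₁ × p₂|.
Here n̂_z ≈ +0.533; the vertex latitude is φ_max = arccos|n̂_z| ≈ 57.8°.
Check via Clairaut: cos φ_max = |cos φ₁| · sin C = cos(40.4°)·sin(44.4°) ≈ 0.533, again giving ≈ 57.8°.

≈ 57.8°N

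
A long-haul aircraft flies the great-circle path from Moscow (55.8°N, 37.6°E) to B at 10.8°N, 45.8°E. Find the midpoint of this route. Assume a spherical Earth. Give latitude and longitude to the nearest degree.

Convert each endpoint to a unit vector on the sphere (x = cos φ cos λ, y = cos φ sin λ, z = sin φ).
The central angle between the endpoints is δ = arccos(p₁·p₂) ≈ 0.793 rad (45.5°).
Interpolate at f = 1/2 with slerp weights a = sin((1−f)δ)/sin δ ≈ 0.542, b = sin(fδ)/sin δ ≈ 0.542.
p = a·p₁ + b·p₂ ≈ (0.613, 0.568, 0.550); φ = arcsin(p_z) ≈ 33.36°, λ = atan2(p_y, p_x) ≈ 42.82°.

≈ 33°N, 43°E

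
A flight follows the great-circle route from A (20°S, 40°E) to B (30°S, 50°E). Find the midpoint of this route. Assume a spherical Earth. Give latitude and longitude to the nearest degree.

Write both endpoints as unit vectors p₁, p₂ with components (cos φ cos λ, cos φ sin λ, sin φ).
The central angle between the endpoints is δ = arccos(p₁·p₂) ≈ 0.235 rad (13.5°).
Interpolate at f = 1/2 with slerp weights a = sin((1−f)δ)/sin δ ≈ 0.503, b = sin(fδ)/sin δ ≈ 0.503.
p = a·p₁ + b·p₂ ≈ (0.643, 0.638, -0.424); φ = arcsin(p_z) ≈ -25.08°, λ = atan2(p_y, p_x) ≈ 44.80°.

≈ (25°S, 45°E)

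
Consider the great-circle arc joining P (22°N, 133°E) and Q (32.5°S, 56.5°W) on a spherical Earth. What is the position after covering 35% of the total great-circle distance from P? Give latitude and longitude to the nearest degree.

≈ (26°S, 167°E)

Write both endpoints as unit vectors p₁, p₂ with components (cos φ cos λ, cos φ sin λ, sin φ).
The central angle between the endpoints is δ = arccos(p₁·p₂) ≈ 2.907 rad (166.5°).
Interpolate at f = 0.35 with slerp weights a = sin((1−f)δ)/sin δ ≈ 4.080, b = sin(fδ)/sin δ ≈ 3.655.
p = a·p₁ + b·p₂ ≈ (-0.879, 0.196, -0.435); φ = arcsin(p_z) ≈ -25.80°, λ = atan2(p_y, p_x) ≈ 167.41°.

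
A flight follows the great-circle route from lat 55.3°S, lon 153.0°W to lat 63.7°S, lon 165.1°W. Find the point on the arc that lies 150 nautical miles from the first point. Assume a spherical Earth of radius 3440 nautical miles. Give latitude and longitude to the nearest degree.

From cos δ = sin φ₁ sin φ₂ + cos φ₁ cos φ₂ cos Δλ, the central angle is δ ≈ 0.181 rad (10.4°). The total great-circle distance is δ·R ≈ 0.181 × 3440 ≈ 623 nmi, so the target fraction is f = 150/623 ≈ 0.241.
Interpolate at f ≈ 0.241 with slerp weights a = sin((1−f)δ)/sin δ ≈ 0.761, b = sin(fδ)/sin δ ≈ 0.242.
p = a·p₁ + b·p₂ ≈ (-0.490, -0.224, -0.843); φ = arcsin(p_z) ≈ -57.42°, λ = atan2(p_y, p_x) ≈ -155.39°.

≈ lat 57°S, lon 155°W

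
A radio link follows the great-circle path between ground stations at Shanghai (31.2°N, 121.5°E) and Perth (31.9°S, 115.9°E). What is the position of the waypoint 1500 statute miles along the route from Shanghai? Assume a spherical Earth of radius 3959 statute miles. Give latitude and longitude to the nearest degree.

≈ (10°N, 120°E)

Write both endpoints as unit vectors p₁, p₂ with components (cos φ cos λ, cos φ sin λ, sin φ).
The central angle between the endpoints is δ = arccos(p₁·p₂) ≈ 1.105 rad (63.3°). The total great-circle distance is δ·R ≈ 1.105 × 3959 ≈ 4375 mi, so the target fraction is f = 1500/4375 ≈ 0.343.
Interpolate at f ≈ 0.343 with slerp weights a = sin((1−f)δ)/sin δ ≈ 0.743, b = sin(fδ)/sin δ ≈ 0.414.
p = a·p₁ + b·p₂ ≈ (-0.486, 0.858, 0.166); φ = arcsin(p_z) ≈ 9.57°, λ = atan2(p_y, p_x) ≈ 119.51°.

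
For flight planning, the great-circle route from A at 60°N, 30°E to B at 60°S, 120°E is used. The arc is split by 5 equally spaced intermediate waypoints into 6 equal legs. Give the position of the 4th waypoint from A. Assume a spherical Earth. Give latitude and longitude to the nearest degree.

Convert each endpoint to a unit vector on the sphere (x = cos φ cos λ, y = cos φ sin λ, z = sin φ).
The central angle between the endpoints is δ = arccos(p₁·p₂) ≈ 2.419 rad (138.6°).
Interpolate at f = 4/6 with slerp weights a = sin((1−f)δ)/sin δ ≈ 1.091, b = sin(fδ)/sin δ ≈ 1.511.
p = a·p₁ + b·p₂ ≈ (0.095, 0.927, -0.363); φ = arcsin(p_z) ≈ -21.30°, λ = atan2(p_y, p_x) ≈ 84.16°.

≈ 21°S, 84°E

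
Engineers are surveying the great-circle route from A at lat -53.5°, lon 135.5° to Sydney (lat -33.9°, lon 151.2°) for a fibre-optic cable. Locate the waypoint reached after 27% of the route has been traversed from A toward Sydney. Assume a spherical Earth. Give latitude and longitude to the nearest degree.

From cos δ = sin φ₁ sin φ₂ + cos φ₁ cos φ₂ cos Δλ, the central angle is δ ≈ 0.393 rad (22.5°).
Interpolate at f = 0.27 with slerp weights a = sin((1−f)δ)/sin δ ≈ 0.739, b = sin(fδ)/sin δ ≈ 0.277.
p = a·p₁ + b·p₂ ≈ (-0.515, 0.419, -0.748); φ = arcsin(p_z) ≈ -48.44°, λ = atan2(p_y, p_x) ≈ 140.87°.

≈ lat -48°, lon 141°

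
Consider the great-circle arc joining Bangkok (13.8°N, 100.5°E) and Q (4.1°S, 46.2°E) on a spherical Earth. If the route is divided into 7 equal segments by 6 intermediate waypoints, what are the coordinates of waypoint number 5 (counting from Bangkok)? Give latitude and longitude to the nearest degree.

≈ (1°N, 61°E)

Convert each endpoint to a unit vector on the sphere (x = cos φ cos λ, y = cos φ sin λ, z = sin φ).
The central angle between the endpoints is δ = arccos(p₁·p₂) ≈ 0.991 rad (56.8°).
Interpolate at f = 5/7 with slerp weights a = sin((1−f)δ)/sin δ ≈ 0.334, b = sin(fδ)/sin δ ≈ 0.777.
p = a·p₁ + b·p₂ ≈ (0.477, 0.878, 0.024); φ = arcsin(p_z) ≈ 1.38°, λ = atan2(p_y, p_x) ≈ 61.47°.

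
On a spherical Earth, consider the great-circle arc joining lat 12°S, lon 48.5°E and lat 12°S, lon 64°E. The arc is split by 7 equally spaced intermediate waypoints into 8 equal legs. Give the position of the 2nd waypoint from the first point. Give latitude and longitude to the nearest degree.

Write both endpoints as unit vectors p₁, p₂ with components (cos φ cos λ, cos φ sin λ, sin φ).
The central angle between the endpoints is δ = arccos(p₁·p₂) ≈ 0.265 rad (15.2°).
Interpolate at f = 2/8 with slerp weights a = sin((1−f)δ)/sin δ ≈ 0.754, b = sin(fδ)/sin δ ≈ 0.253.
p = a·p₁ + b·p₂ ≈ (0.597, 0.774, -0.209); φ = arcsin(p_z) ≈ -12.08°, λ = atan2(p_y, p_x) ≈ 52.37°.

≈ lat 12°S, lon 52°E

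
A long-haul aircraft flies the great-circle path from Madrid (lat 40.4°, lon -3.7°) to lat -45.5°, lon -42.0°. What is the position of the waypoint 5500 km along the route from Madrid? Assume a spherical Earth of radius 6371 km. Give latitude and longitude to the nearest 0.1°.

Write both endpoints as unit vectors p₁, p₂ with components (cos φ cos λ, cos φ sin λ, sin φ).
The central angle between the endpoints is δ = arccos(p₁·p₂) ≈ 1.614 rad (92.5°). The total great-circle distance is δ·R ≈ 1.614 × 6371 ≈ 10284 km, so the target fraction is f = 5500/10284 ≈ 0.535.
Interpolate at f ≈ 0.535 with slerp weights a = sin((1−f)δ)/sin δ ≈ 0.683, b = sin(fδ)/sin δ ≈ 0.761.
p = a·p₁ + b·p₂ ≈ (0.915, -0.390, -0.100); φ = arcsin(p_z) ≈ -5.74°, λ = atan2(p_y, p_x) ≈ -23.10°.

≈ lat -5.7°, lon -23.1°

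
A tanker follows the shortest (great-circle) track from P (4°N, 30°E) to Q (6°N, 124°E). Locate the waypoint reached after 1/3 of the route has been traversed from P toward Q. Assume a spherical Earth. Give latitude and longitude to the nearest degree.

≈ (7°N, 61°E)

Convert each endpoint to a unit vector on the sphere (x = cos φ cos λ, y = cos φ sin λ, z = sin φ).
The central angle between the endpoints is δ = arccos(p₁·p₂) ≈ 1.633 rad (93.5°).
Interpolate at f = 1/3 with slerp weights a = sin((1−f)δ)/sin δ ≈ 0.888, b = sin(fδ)/sin δ ≈ 0.519.
p = a·p₁ + b·p₂ ≈ (0.478, 0.870, 0.116); φ = arcsin(p_z) ≈ 6.67°, λ = atan2(p_y, p_x) ≈ 61.21°.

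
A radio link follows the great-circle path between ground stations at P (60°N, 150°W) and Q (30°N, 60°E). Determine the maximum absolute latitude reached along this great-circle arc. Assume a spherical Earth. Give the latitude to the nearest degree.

≈ 77°N

The great circle lies in the plane with unit normal n̂ = (p₁ × p₂)/|p₁ × p₂|.
Here n̂_z ≈ -0.217; the vertex latitude is φ_max = arccos|n̂_z| ≈ 77.5°.
Check via Clairaut: cos φ_max = |cos φ₁| · sin C = cos(60.0°)·sin(25.7°) ≈ 0.217, again giving ≈ 77.5°.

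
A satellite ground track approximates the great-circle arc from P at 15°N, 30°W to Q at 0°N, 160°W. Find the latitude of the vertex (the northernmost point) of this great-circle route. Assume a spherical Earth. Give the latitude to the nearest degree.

≈ 19°N

The great circle lies in the plane with unit normal n̂ = (p₁ × p₂)/|p₁ × p₂|.
Here n̂_z ≈ -0.944; the vertex latitude is φ_max = arccos|n̂_z| ≈ 19.3°.
Check via Clairaut: cos φ_max = |cos φ₁| · sin C = cos(15.0°)·sin(77.7°) ≈ 0.944, again giving ≈ 19.3°.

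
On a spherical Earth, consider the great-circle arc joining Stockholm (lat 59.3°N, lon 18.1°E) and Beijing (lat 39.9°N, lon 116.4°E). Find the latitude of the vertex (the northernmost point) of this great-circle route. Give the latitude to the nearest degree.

≈ 64°N

The great circle lies in the plane with unit normal n̂ = (p₁ × p₂)/|p₁ × p₂|.
Here n̂_z ≈ +0.446; the vertex latitude is φ_max = arccos|n̂_z| ≈ 63.5°.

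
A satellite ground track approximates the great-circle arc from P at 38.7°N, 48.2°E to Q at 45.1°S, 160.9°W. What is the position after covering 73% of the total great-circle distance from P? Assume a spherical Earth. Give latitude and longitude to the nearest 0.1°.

≈ 35.0°S, 143.9°E

Write both endpoints as unit vectors p₁, p₂ with components (cos φ cos λ, cos φ sin λ, sin φ).
The central angle between the endpoints is δ = arccos(p₁·p₂) ≈ 2.750 rad (157.6°).
Interpolate at f = 0.73 with slerp weights a = sin((1−f)δ)/sin δ ≈ 1.771, b = sin(fδ)/sin δ ≈ 2.373.
p = a·p₁ + b·p₂ ≈ (-0.662, 0.482, -0.574); φ = arcsin(p_z) ≈ -35.03°, λ = atan2(p_y, p_x) ≈ 143.94°.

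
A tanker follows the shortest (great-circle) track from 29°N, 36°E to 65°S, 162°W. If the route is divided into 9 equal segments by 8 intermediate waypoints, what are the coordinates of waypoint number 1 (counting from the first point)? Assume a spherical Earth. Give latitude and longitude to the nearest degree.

≈ 14°N, 39°E

Convert each endpoint to a unit vector on the sphere (x = cos φ cos λ, y = cos φ sin λ, z = sin φ).
The central angle between the endpoints is δ = arccos(p₁·p₂) ≈ 2.483 rad (142.3°).
Interpolate at f = 1/9 with slerp weights a = sin((1−f)δ)/sin δ ≈ 1.314, b = sin(fδ)/sin δ ≈ 0.445.
p = a·p₁ + b·p₂ ≈ (0.751, 0.618, 0.234); φ = arcsin(p_z) ≈ 13.52°, λ = atan2(p_y, p_x) ≈ 39.43°.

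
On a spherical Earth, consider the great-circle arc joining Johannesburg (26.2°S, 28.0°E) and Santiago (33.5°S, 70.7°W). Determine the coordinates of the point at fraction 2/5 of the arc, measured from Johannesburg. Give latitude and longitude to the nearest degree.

≈ (40°S, 8°W)

Write both endpoints as unit vectors p₁, p₂ with components (cos φ cos λ, cos φ sin λ, sin φ).
The central angle between the endpoints is δ = arccos(p₁·p₂) ≈ 1.440 rad (82.5°).
Interpolate at f = 2/5 with slerp weights a = sin((1−f)δ)/sin δ ≈ 0.767, b = sin(fδ)/sin δ ≈ 0.549.
p = a·p₁ + b·p₂ ≈ (0.759, -0.109, -0.642); φ = arcsin(p_z) ≈ -39.93°, λ = atan2(p_y, p_x) ≈ -8.19°.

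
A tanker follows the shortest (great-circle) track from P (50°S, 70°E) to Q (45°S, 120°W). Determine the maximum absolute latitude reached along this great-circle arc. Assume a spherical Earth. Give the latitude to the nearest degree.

The great circle lies in the plane with unit normal n̂ = (p₁ × p₂)/|p₁ × p₂|.
Here n̂_z ≈ +0.079; the vertex latitude is φ_max = arccos|n̂_z| ≈ 85.5°.

≈ 85°S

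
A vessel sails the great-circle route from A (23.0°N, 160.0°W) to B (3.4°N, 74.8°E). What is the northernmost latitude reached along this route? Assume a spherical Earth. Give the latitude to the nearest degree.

≈ 29°N

The great circle lies in the plane with unit normal n̂ = (p₁ × p₂)/|p₁ × p₂|.
Here n̂_z ≈ -0.871; the vertex latitude is φ_max = arccos|n̂_z| ≈ 29.4°.
Check via Clairaut: cos φ_max = |cos φ₁| · sin C = cos(23.0°)·sin(71.1°) ≈ 0.871, again giving ≈ 29.4°.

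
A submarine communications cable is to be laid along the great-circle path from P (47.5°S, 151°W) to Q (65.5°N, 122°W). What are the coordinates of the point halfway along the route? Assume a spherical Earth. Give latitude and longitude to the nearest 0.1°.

The haversine formula gives a central angle δ ≈ 2.011 rad (115.2°) between the endpoints.
Interpolate at f = 1/2 with slerp weights a = sin((1−f)δ)/sin δ ≈ 0.933, b = sin(fδ)/sin δ ≈ 0.933.
p = a·p₁ + b·p₂ ≈ (-0.756, -0.634, 0.161); φ = arcsin(p_z) ≈ 9.27°, λ = atan2(p_y, p_x) ≈ -140.04°.

≈ (9.3°N, 140.0°W)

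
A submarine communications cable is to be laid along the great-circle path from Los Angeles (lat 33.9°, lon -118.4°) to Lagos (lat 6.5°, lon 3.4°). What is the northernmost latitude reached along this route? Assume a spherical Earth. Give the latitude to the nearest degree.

The great circle lies in the plane with unit normal n̂ = (p₁ × p₂)/|p₁ × p₂|.
Here n̂_z ≈ +0.755; the vertex latitude is φ_max = arccos|n̂_z| ≈ 41.0°.
Check via Clairaut: cos φ_max = |cos φ₁| · sin C = cos(33.9°)·sin(65.4°) ≈ 0.755, again giving ≈ 41.0°.

≈ 41°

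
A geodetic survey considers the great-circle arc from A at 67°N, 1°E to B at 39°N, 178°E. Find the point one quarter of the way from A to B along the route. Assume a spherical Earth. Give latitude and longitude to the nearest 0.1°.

The haversine formula gives a central angle δ ≈ 1.291 rad (74.0°) between the endpoints.
Interpolate at f = 1/4 with slerp weights a = sin((1−f)δ)/sin δ ≈ 0.857, b = sin(fδ)/sin δ ≈ 0.330.
p = a·p₁ + b·p₂ ≈ (0.079, 0.015, 0.997); φ = arcsin(p_z) ≈ 85.41°, λ = atan2(p_y, p_x) ≈ 10.66°.

≈ 85.4°N, 10.7°E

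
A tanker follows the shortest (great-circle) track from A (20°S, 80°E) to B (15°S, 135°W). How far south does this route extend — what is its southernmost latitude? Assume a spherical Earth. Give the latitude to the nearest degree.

The great circle lies in the plane with unit normal n̂ = (p₁ × p₂)/|p₁ × p₂|.
Here n̂_z ≈ +0.689; the vertex latitude is φ_max = arccos|n̂_z| ≈ 46.4°.

≈ 46°S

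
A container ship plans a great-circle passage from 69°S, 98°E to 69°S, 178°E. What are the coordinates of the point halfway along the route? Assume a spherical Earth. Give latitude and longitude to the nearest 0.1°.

≈ 73.6°S, 138.0°E

Write both endpoints as unit vectors p₁, p₂ with components (cos φ cos λ, cos φ sin λ, sin φ).
The central angle between the endpoints is δ = arccos(p₁·p₂) ≈ 0.465 rad (26.6°).
Interpolate at f = 1/2 with slerp weights a = sin((1−f)δ)/sin δ ≈ 0.514, b = sin(fδ)/sin δ ≈ 0.514.
p = a·p₁ + b·p₂ ≈ (-0.210, 0.189, -0.959); φ = arcsin(p_z) ≈ -73.61°, λ = atan2(p_y, p_x) ≈ 138.00°.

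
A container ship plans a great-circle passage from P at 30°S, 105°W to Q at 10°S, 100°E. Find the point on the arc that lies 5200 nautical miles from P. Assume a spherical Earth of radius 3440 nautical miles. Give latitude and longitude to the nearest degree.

Convert each endpoint to a unit vector on the sphere (x = cos φ cos λ, y = cos φ sin λ, z = sin φ).
The central angle between the endpoints is δ = arccos(p₁·p₂) ≈ 2.327 rad (133.3°). The total great-circle distance is δ·R ≈ 2.327 × 3440 ≈ 8005 nmi, so the target fraction is f = 5200/8005 ≈ 0.650.
Interpolate at f ≈ 0.650 with slerp weights a = sin((1−f)δ)/sin δ ≈ 1.001, b = sin(fδ)/sin δ ≈ 1.372.
p = a·p₁ + b·p₂ ≈ (-0.459, 0.494, -0.739); φ = arcsin(p_z) ≈ -47.61°, λ = atan2(p_y, p_x) ≈ 132.91°.

≈ 48°S, 133°E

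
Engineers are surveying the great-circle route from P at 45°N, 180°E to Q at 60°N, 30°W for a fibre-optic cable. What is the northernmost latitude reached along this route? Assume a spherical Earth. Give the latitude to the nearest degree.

The great circle lies in the plane with unit normal n̂ = (p₁ × p₂)/|p₁ × p₂|.
Here n̂_z ≈ +0.186; the vertex latitude is φ_max = arccos|n̂_z| ≈ 79.3°.
Check via Clairaut: cos φ_max = |cos φ₁| · sin C = cos(45.0°)·sin(15.2°) ≈ 0.186, again giving ≈ 79.3°.

≈ 79°N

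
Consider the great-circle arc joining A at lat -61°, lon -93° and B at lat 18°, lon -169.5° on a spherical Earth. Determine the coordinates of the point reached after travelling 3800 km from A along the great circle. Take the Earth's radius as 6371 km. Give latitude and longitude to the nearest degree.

Convert each endpoint to a unit vector on the sphere (x = cos φ cos λ, y = cos φ sin λ, z = sin φ).
The central angle between the endpoints is δ = arccos(p₁·p₂) ≈ 1.734 rad (99.4°). The total great-circle distance is δ·R ≈ 1.734 × 6371 ≈ 11048 km, so the target fraction is f = 3800/11048 ≈ 0.344.
Interpolate at f ≈ 0.344 with slerp weights a = sin((1−f)δ)/sin δ ≈ 0.920, b = sin(fδ)/sin δ ≈ 0.569.
p = a·p₁ + b·p₂ ≈ (-0.556, -0.544, -0.629); φ = arcsin(p_z) ≈ -38.95°, λ = atan2(p_y, p_x) ≈ -135.61°.

≈ lat -39°, lon -136°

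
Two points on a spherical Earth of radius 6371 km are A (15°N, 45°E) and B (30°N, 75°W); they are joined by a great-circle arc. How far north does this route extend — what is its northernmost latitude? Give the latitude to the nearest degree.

≈ 41°N

The great circle lies in the plane with unit normal n̂ = (p₁ × p₂)/|p₁ × p₂|.
Here n̂_z ≈ -0.757; the vertex latitude is φ_max = arccos|n̂_z| ≈ 40.8°.
Check via Clairaut: cos φ_max = |cos φ₁| · sin C = cos(15.0°)·sin(51.6°) ≈ 0.757, again giving ≈ 40.8°.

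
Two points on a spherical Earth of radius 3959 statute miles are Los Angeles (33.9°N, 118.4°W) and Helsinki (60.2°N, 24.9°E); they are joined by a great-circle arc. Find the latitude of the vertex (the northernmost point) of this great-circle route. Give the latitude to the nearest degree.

≈ 76°N

The great circle lies in the plane with unit normal n̂ = (p₁ × p₂)/|p₁ × p₂|.
Here n̂_z ≈ +0.249; the vertex latitude is φ_max = arccos|n̂_z| ≈ 75.6°.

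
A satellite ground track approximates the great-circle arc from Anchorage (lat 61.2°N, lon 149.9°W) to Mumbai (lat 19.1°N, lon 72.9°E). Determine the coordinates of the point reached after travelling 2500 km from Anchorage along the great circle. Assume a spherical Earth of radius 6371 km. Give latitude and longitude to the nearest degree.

Convert each endpoint to a unit vector on the sphere (x = cos φ cos λ, y = cos φ sin λ, z = sin φ).
The central angle between the endpoints is δ = arccos(p₁·p₂) ≈ 1.618 rad (92.7°). The total great-circle distance is δ·R ≈ 1.618 × 6371 ≈ 10309 km, so the target fraction is f = 2500/10309 ≈ 0.243.
Interpolate at f ≈ 0.243 with slerp weights a = sin((1−f)δ)/sin δ ≈ 0.942, b = sin(fδ)/sin δ ≈ 0.383.
p = a·p₁ + b·p₂ ≈ (-0.286, 0.118, 0.951); φ = arcsin(p_z) ≈ 71.96°, λ = atan2(p_y, p_x) ≈ 157.57°.

≈ lat 72°N, lon 158°E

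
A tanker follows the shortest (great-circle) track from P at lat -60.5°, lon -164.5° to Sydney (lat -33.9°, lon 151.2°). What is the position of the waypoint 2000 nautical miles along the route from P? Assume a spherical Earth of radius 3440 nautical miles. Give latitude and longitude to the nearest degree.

The haversine formula gives a central angle δ ≈ 0.679 rad (38.9°) between the endpoints. The total great-circle distance is δ·R ≈ 0.679 × 3440 ≈ 2337 nmi, so the target fraction is f = 2000/2337 ≈ 0.856.
Interpolate at f ≈ 0.856 with slerp weights a = sin((1−f)δ)/sin δ ≈ 0.156, b = sin(fδ)/sin δ ≈ 0.874.
p = a·p₁ + b·p₂ ≈ (-0.710, 0.329, -0.623); φ = arcsin(p_z) ≈ -38.54°, λ = atan2(p_y, p_x) ≈ 155.13°.

≈ lat -39°, lon 155°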